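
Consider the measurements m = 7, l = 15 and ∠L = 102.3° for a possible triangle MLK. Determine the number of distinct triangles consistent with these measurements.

m·sin L = 7·sin(102.3°) ≈ 6.839.
Since ∠L is not acute, a triangle exists only if l > m; here l > m, so there is exactly one triangle.

1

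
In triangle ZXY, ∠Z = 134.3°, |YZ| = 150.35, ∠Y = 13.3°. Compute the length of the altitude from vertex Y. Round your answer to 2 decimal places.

The third angle is ∠X = 180° − ∠Y − ∠Z = 32.40°.
Law of sines: |XY| = |YZ|·sin Z/sin X ≈ 200.82.
Law of sines: |ZX| = |YZ|·sin Y/sin X ≈ 64.551.
Area = ½·|YZ|·|XY|·sin Y ≈ 3473.
The altitude from Y has length 2·area/|ZX| ≈ 107.6.

107.60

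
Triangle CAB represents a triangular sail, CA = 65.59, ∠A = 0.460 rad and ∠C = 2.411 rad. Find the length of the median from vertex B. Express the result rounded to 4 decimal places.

The third angle is ∠B = π − ∠C − ∠A = 0.271 rad.
Law of sines: AB = CA·sin C/sin B ≈ 163.74.
Law of sines: BC = CA·sin A/sin B ≈ 108.93.
Median from B: ½√(2·AB² + 2·BC² − CA²) ≈ 135.14.

135.1435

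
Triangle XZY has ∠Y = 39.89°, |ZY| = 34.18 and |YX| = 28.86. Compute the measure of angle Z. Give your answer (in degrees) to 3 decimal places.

56.963

By the law of cosines, |XZ|² = |ZY|² + |YX|² − 2·|ZY|·|YX|·cos Y = 487.43, so |XZ| ≈ 22.078.
Law of cosines again: cos Z = (|XZ|² + |ZY|² − |YX|²)/(2·|XZ|·|ZY|) ≈ 0.54518, so ∠Z ≈ 56.96°.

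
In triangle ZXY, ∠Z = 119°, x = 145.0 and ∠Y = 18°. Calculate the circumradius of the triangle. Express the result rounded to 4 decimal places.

106.3052

The third angle is ∠X = 180° − ∠Y − ∠Z = 43.00°.
Law of sines: z = x·sin Z/sin X ≈ 185.95.
Law of sines: y = x·sin Y/sin X ≈ 65.7.
Circumradius = x/(2 sin X) ≈ 106.31.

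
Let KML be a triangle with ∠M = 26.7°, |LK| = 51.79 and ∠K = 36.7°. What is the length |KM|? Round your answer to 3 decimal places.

103.063

The third angle is ∠L = 180° − ∠K − ∠M = 116.60°.
Law of sines: |KM| = |LK|·sin L/sin M ≈ 103.06.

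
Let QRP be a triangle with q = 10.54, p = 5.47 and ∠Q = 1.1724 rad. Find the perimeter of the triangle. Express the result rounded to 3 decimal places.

perimeter ≈ 27.388

Law of sines: sin P = p·sin Q/q ≈ 0.47833.
Since q ≥ p, only the acute value applies: ∠P ≈ 0.4988 rad.
Then ∠R = π − ∠Q − ∠P ≈ 1.4704 rad.
Law of sines gives r = q·sin R/sin Q ≈ 11.378.
Semiperimeter s = (10.54+11.378+5.47)/2 = 13.694.
Perimeter = 10.54 + 11.378 + 5.47 = 27.388.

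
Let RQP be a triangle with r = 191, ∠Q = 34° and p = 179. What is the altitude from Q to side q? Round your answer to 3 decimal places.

175.744

By the law of cosines, q² = p² + r² − 2·p·r·cos Q = 11834, so q ≈ 108.78.
Area = ½·p·r·sin Q ≈ 9559.1.
The altitude from Q has length 2·area/q ≈ 175.74.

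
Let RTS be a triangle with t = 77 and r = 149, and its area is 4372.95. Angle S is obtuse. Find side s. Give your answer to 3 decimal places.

207.319

From area = ½·r·t·sin S, we get sin S = 2·area/(r·t) ≈ 0.76230.
Taking the obtuse solution, ∠S ≈ 130.33°.
Law of cosines then gives s ≈ 207.32.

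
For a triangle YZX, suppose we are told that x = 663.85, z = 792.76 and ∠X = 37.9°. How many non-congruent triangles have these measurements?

z·sin X = 792.76·sin(37.9°) ≈ 487.
Since z sin X < x < z (487 < 663.85 < 792.76), two triangles exist.

2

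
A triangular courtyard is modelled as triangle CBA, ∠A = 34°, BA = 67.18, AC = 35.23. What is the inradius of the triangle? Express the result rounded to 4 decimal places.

By the law of cosines, CB² = BA² + AC² − 2·BA·AC·cos A = 1830.1, so CB ≈ 42.779.
Area = ½·BA·AC·sin A ≈ 661.74.
Semiperimeter s = (67.18+35.23+42.779)/2 = 72.595.
Inradius = area/s = 661.74/72.595 ≈ 9.1155.

9.1155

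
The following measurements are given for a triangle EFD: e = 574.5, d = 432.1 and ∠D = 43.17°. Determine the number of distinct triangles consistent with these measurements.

2

e·sin D = 574.5·sin(43.17°) ≈ 393.1.
Since e sin D < d < e (393.1 < 432.1 < 574.5), two triangles exist.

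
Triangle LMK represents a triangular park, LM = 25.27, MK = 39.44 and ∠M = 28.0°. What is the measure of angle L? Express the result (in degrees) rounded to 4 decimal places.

∠L ≈ 117.2918°

By the law of cosines, KL² = LM² + MK² − 2·LM·MK·cos M = 434.11, so KL ≈ 20.835.
Law of cosines again: cos L = (KL² + LM² − MK²)/(2·KL·LM) ≈ -0.45852, so ∠L ≈ 117.29°.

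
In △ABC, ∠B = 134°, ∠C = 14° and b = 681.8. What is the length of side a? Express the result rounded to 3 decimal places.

The third angle is ∠A = 180° − ∠B − ∠C = 32.00°.
Law of sines: a = b·sin A/sin B ≈ 502.26.

502.265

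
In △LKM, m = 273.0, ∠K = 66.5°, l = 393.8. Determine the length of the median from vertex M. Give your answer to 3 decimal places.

361.721

By the law of cosines, k² = m² + l² − 2·m·l·cos K = 1.4387e+05, so k ≈ 379.3.
Median from M: ½√(2·l² + 2·k² − m²) ≈ 361.72.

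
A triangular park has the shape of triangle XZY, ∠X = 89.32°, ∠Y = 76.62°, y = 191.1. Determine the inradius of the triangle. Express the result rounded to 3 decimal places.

20.951

The third angle is ∠Z = 180° − ∠Y − ∠X = 14.06°.
Law of sines: x = y·sin X/sin Y ≈ 196.42.
Law of sines: z = y·sin Z/sin Y ≈ 47.721.
Area = ½·y·x·sin Z ≈ 4559.4.
Semiperimeter s = (196.42+47.721+191.1)/2 = 217.62.
Inradius = area/s = 4559.4/217.62 ≈ 20.951.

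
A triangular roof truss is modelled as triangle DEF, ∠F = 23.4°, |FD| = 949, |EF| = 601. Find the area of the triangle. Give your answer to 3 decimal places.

Area = ½·|EF|·|FD|·sin F ≈ 1.1326e+05.

area ≈ 113256.451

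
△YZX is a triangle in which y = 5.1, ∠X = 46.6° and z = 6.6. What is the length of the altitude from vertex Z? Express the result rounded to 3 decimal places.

By the law of cosines, x² = y² + z² − 2·y·z·cos X = 23.315, so x ≈ 4.8286.
Area = ½·y·z·sin X ≈ 12.228.
The altitude from Z has length 2·area/z ≈ 3.7055.

h_Z ≈ 3.706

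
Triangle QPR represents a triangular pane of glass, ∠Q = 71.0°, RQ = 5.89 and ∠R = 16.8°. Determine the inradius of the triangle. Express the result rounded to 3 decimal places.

The third angle is ∠P = 180° − ∠R − ∠Q = 92.20°.
Law of sines: PR = RQ·sin Q/sin P ≈ 5.5732.
Law of sines: QP = RQ·sin R/sin P ≈ 1.7037.
Area = ½·RQ·PR·sin R ≈ 4.7439.
Semiperimeter s = (5.5732+5.89+1.7037)/2 = 6.5834.
Inradius = area/s = 4.7439/6.5834 ≈ 0.72058.

r ≈ 0.721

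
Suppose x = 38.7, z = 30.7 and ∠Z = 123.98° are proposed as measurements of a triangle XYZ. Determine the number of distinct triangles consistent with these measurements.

x·sin Z = 38.7·sin(123.98°) ≈ 32.09.
Since ∠Z is not acute, a triangle exists only if z > x; here z ≤ x, so there is no triangle.

0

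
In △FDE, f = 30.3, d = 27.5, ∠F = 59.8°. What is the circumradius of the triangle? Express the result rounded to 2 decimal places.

Law of sines: sin D = d·sin F/f ≈ 0.78441.
Since f ≥ d, only the acute value applies: ∠D ≈ 51.67°.
Then ∠E = 180° − ∠F − ∠D ≈ 68.53°.
Law of sines gives e = f·sin E/sin F ≈ 32.626.
Circumradius = f/(2 sin F) ≈ 17.529.

R ≈ 17.53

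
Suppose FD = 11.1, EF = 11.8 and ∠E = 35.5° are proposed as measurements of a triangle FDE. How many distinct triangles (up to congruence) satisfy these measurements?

2

EF·sin E = 11.8·sin(35.5°) ≈ 6.852.
Since EF sin E < FD < EF (6.852 < 11.1 < 11.8), two triangles exist.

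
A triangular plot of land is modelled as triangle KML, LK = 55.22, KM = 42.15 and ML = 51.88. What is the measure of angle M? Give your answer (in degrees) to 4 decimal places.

By the law of cosines, cos M = (KM² + ML² − LK²) / (2·KM·ML) ≈ 0.32443, so ∠M ≈ 71.07°.

∠M ≈ 71.0687°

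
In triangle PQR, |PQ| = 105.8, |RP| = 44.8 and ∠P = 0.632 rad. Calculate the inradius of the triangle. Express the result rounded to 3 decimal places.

r ≈ 12.439

By the law of cosines, |QR|² = |RP|² + |PQ|² − 2·|RP|·|PQ|·cos P = 5552, so |QR| ≈ 74.512.
Area = ½·|RP|·|PQ|·sin P ≈ 1400.1.
Semiperimeter s = (74.512+44.8+105.8)/2 = 112.56.
Inradius = area/s = 1400.1/112.56 ≈ 12.439.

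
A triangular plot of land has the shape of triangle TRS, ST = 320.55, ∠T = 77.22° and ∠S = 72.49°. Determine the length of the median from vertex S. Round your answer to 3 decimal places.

389.373

The third angle is ∠R = 180° − ∠S − ∠T = 30.29°.
Law of sines: RS = ST·sin T/sin R ≈ 619.79.
Law of sines: TR = ST·sin S/sin R ≈ 606.09.
Median from S: ½√(2·RS² + 2·ST² − TR²) ≈ 389.37.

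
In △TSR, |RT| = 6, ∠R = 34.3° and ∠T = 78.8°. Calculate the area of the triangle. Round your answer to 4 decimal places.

The third angle is ∠S = 180° − ∠R − ∠T = 66.90°.
Law of sines: |SR| = |RT|·sin T/sin S ≈ 6.3988.
Law of sines: |TS| = |RT|·sin R/sin S ≈ 3.6759.
Area = ½·|RT|·|SR|·sin R ≈ 10.818.

10.8176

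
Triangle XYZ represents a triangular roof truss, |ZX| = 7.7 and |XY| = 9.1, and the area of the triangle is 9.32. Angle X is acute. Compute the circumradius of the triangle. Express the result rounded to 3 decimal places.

From area = ½·|ZX|·|XY|·sin X, we get sin X = 2·area/(|ZX|·|XY|) ≈ 0.26602.
Taking the acute solution, ∠X ≈ 15.43°.
Law of cosines then gives |YZ| ≈ 2.6476.
Circumradius = |YZ|/(2 sin X) ≈ 4.9763.

R ≈ 4.976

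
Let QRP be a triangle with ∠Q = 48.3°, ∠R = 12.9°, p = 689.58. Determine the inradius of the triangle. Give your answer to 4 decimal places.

62.2600

The third angle is ∠P = 180° − ∠Q − ∠R = 118.80°.
Law of sines: q = p·sin Q/sin P ≈ 587.54.
Law of sines: r = p·sin R/sin P ≈ 175.68.
Area = ½·p·q·sin R ≈ 45226.
Semiperimeter s = (587.54+175.68+689.58)/2 = 726.4.
Inradius = area/s = 45226/726.4 ≈ 62.26.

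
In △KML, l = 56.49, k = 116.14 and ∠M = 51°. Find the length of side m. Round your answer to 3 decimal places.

91.771

By the law of cosines, m² = l² + k² − 2·l·k·cos M = 8422, so m ≈ 91.771.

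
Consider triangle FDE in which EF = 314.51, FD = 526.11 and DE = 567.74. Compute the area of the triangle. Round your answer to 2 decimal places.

Semiperimeter s = (567.74 + 314.51 + 526.11)/2 = 704.18.
Heron's formula: area = √(704.18·136.44·389.67·178.07) ≈ 81650.

area ≈ 81650.07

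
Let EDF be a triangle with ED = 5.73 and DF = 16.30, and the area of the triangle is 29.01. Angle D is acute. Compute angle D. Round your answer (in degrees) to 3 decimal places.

∠D ≈ 38.404°

From area = ½·ED·DF·sin D, we get sin D = 2·area/(ED·DF) ≈ 0.62121.
Taking the acute solution, ∠D ≈ 38.40°.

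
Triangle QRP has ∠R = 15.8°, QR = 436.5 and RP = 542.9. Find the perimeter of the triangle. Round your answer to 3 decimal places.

1150.361

By the law of cosines, PQ² = QR² + RP² − 2·QR·RP·cos R = 29228, so PQ ≈ 170.96.
Semiperimeter s = (542.9+170.96+436.5)/2 = 575.18.
Perimeter = 542.9 + 170.96 + 436.5 = 1150.4.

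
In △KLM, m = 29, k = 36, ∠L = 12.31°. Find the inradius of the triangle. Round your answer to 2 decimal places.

r ≈ 2.97

By the law of cosines, l² = m² + k² − 2·m·k·cos L = 97.007, so l ≈ 9.8492.
Area = ½·m·k·sin L ≈ 111.29.
Semiperimeter s = (36+9.8492+29)/2 = 37.425.
Inradius = area/s = 111.29/37.425 ≈ 2.9737.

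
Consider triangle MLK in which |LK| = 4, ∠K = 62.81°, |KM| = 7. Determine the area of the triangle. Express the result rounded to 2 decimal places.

12.45

Area = ½·|LK|·|KM|·sin K ≈ 12.453.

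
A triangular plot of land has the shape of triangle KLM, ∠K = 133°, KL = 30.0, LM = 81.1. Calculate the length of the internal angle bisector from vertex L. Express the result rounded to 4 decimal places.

Law of sines: sin M = KL·sin K/LM ≈ 0.27054.
Since LM ≥ KL, only the acute value applies: ∠M ≈ 15.70°.
Then ∠L = 180° − ∠K − ∠M ≈ 31.30°.
Law of sines gives MK = LM·sin L/sin K ≈ 57.616.
The bisector from L has length 2·KL·LM·cos(∠L/2)/(KL+LM) ≈ 42.174.

42.1743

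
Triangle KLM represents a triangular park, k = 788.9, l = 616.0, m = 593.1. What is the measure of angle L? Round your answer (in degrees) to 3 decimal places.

∠L ≈ 50.545°

By the law of cosines, cos L = (m² + k² − l²) / (2·m·k) ≈ 0.63548, so ∠L ≈ 50.54°.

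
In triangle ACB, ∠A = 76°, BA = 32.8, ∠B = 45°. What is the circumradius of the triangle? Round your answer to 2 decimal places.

R ≈ 19.13

The third angle is ∠C = 180° − ∠B − ∠A = 59.00°.
Law of sines: CB = BA·sin A/sin C ≈ 37.129.
Law of sines: AC = BA·sin B/sin C ≈ 27.058.
Circumradius = BA/(2 sin C) ≈ 19.133.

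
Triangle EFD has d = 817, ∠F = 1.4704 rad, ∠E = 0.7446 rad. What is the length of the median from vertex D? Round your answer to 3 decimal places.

m_D ≈ 767.886

The third angle is ∠D = π − ∠E − ∠F = 0.9266 rad.
Law of sines: e = d·sin E/sin D ≈ 692.44.
Law of sines: f = d·sin F/sin D ≈ 1016.6.
Median from D: ½√(2·e² + 2·f² − d²) ≈ 767.89.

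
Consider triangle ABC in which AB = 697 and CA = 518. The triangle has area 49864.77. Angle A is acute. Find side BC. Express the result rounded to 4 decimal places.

245.2248

From area = ½·CA·AB·sin A, we get sin A = 2·area/(CA·AB) ≈ 0.27622.
Taking the acute solution, ∠A ≈ 0.280 rad.
Law of cosines then gives BC ≈ 245.22.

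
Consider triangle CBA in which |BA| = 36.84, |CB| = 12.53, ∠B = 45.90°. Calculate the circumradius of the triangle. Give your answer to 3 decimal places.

By the law of cosines, |AC|² = |CB|² + |BA|² − 2·|CB|·|BA|·cos B = 871.71, so |AC| ≈ 29.525.
Area = ½·|CB|·|BA|·sin B ≈ 165.75.
Circumradius = |AC|/(2 sin B) ≈ 20.557.

R ≈ 20.557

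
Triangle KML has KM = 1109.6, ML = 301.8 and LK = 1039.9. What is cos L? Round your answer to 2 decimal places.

By the law of cosines, cos L = (ML² + LK² − KM²) / (2·ML·LK) ≈ -0.09358, so ∠L ≈ 95.37°.

-0.09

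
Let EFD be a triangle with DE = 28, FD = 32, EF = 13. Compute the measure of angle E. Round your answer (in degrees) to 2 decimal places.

95.60

By the law of cosines, cos E = (DE² + EF² − FD²) / (2·DE·EF) ≈ -0.09753, so ∠E ≈ 95.60°.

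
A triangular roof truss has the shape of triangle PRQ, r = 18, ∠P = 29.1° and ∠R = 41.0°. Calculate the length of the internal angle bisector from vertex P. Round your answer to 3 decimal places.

t_P ≈ 20.525

The third angle is ∠Q = 180° − ∠P − ∠R = 109.90°.
Law of sines: p = r·sin P/sin R ≈ 13.343.
Law of sines: q = r·sin Q/sin R ≈ 25.798.
The bisector from P has length 2·r·q·cos(∠P/2)/(r+q) ≈ 20.525.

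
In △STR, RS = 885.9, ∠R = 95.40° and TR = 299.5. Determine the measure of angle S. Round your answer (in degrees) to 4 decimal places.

By the law of cosines, ST² = TR² + RS² − 2·TR·RS·cos R = 9.2446e+05, so ST ≈ 961.49.
Law of cosines again: cos S = (RS² + ST² − TR²)/(2·RS·ST) ≈ 0.95070, so ∠S ≈ 18.07°.

∠S ≈ 18.0661°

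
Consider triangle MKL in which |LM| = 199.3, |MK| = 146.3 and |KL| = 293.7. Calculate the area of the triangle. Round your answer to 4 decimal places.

area ≈ 13155.0046

Semiperimeter s = (293.7 + 199.3 + 146.3)/2 = 319.65.
Heron's formula: area = √(319.65·25.95·120.35·173.35) ≈ 13155.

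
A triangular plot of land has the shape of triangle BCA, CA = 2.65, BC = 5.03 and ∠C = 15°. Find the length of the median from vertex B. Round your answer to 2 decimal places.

m_B ≈ 3.77

By the law of cosines, AB² = BC² + CA² − 2·BC·CA·cos C = 6.5728, so AB ≈ 2.5637.
Median from B: ½√(2·AB² + 2·BC² − CA²) ≈ 3.7658.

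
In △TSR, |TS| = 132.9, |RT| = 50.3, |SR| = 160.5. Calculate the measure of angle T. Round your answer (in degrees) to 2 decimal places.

By the law of cosines, cos T = (|RT|² + |TS|² − |SR|²) / (2·|RT|·|TS|) ≈ -0.41644, so ∠T ≈ 114.61°.

∠T ≈ 114.61°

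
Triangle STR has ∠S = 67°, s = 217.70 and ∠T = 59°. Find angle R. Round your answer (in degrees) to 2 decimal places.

The third angle is ∠R = 180° − ∠S − ∠T = 54.00°.

∠R ≈ 54.00°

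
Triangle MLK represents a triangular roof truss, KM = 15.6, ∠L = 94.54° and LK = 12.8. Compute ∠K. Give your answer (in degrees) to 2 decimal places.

Law of sines: sin M = LK·sin L/KM ≈ 0.81794.
Since KM ≥ LK, only the acute value applies: ∠M ≈ 54.88°.
Then ∠K = 180° − ∠L − ∠M ≈ 30.58°.

∠K ≈ 30.58°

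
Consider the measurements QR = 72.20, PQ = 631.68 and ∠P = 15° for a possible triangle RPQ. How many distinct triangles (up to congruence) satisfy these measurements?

0

PQ·sin P = 631.68·sin(15°) ≈ 163.5.
Since QR = 72.20 < 163.5 = PQ sin P, no triangle exists.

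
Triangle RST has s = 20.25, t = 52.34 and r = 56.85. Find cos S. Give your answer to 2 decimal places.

cos S ≈ 0.93

By the law of cosines, cos S = (t² + r² − s²) / (2·t·r) ≈ 0.93451, so ∠S ≈ 20.85°.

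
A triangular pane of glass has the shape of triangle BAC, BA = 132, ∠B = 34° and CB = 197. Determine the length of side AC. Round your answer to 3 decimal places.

114.527

By the law of cosines, AC² = CB² + BA² − 2·CB·BA·cos B = 13116, so AC ≈ 114.53.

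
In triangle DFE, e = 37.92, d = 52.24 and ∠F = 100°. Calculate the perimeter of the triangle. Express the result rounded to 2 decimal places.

perimeter ≈ 159.84

By the law of cosines, f² = e² + d² − 2·e·d·cos F = 4854.9, so f ≈ 69.677.
Semiperimeter s = (52.24+69.677+37.92)/2 = 79.919.
Perimeter = 52.24 + 69.677 + 37.92 = 159.84.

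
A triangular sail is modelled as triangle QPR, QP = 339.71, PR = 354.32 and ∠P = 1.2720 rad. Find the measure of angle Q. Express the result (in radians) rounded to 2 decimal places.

By the law of cosines, RQ² = QP² + PR² − 2·QP·PR·cos P = 1.7008e+05, so RQ ≈ 412.41.
Law of cosines again: cos Q = (RQ² + QP² − PR²)/(2·RQ·QP) ≈ 0.57081, so ∠Q ≈ 0.9633 rad.

0.96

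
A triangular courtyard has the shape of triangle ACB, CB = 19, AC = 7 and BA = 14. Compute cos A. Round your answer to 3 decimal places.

cos A ≈ -0.592

By the law of cosines, cos A = (BA² + AC² − CB²) / (2·BA·AC) ≈ -0.59184, so ∠A ≈ 126.29°.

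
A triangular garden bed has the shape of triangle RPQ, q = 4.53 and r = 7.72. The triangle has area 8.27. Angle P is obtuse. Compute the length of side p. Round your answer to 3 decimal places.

From area = ½·q·r·sin P, we get sin P = 2·area/(q·r) ≈ 0.47296.
Taking the obtuse solution, ∠P ≈ 151.77°.
Law of cosines then gives p ≈ 11.906.

11.906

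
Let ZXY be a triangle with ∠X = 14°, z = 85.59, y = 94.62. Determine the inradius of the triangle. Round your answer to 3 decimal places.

r ≈ 9.607

By the law of cosines, x² = y² + z² − 2·y·z·cos X = 562.66, so x ≈ 23.721.
Area = ½·y·z·sin X ≈ 979.61.
Semiperimeter s = (85.59+23.721+94.62)/2 = 101.97.
Inradius = area/s = 979.61/101.97 ≈ 9.6072.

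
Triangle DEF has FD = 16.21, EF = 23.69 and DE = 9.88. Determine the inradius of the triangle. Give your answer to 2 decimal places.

Semiperimeter s = (23.69 + 16.21 + 9.88)/2 = 24.89.
Heron's formula: area = √(24.89·1.2·8.68·15.01) ≈ 62.381.
Inradius = area/s = 62.381/24.89 ≈ 2.5063.

r ≈ 2.51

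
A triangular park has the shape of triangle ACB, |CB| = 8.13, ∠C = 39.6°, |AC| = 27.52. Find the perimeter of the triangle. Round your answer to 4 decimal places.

By the law of cosines, |BA|² = |AC|² + |CB|² − 2·|AC|·|CB|·cos C = 478.66, so |BA| ≈ 21.878.
Semiperimeter s = (8.13+21.878+27.52)/2 = 28.764.
Perimeter = 8.13 + 21.878 + 27.52 = 57.528.

57.5283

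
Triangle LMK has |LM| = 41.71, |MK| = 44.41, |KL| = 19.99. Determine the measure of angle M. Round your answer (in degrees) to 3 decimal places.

By the law of cosines, cos M = (|LM|² + |MK|² − |KL|²) / (2·|LM|·|MK|) ≈ 0.89410, so ∠M ≈ 26.61°.

26.606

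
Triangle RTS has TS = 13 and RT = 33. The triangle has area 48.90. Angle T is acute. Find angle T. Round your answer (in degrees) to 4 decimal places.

∠T ≈ 13.1777°

From area = ½·RT·TS·sin T, we get sin T = 2·area/(RT·TS) ≈ 0.22797.
Taking the acute solution, ∠T ≈ 13.18°.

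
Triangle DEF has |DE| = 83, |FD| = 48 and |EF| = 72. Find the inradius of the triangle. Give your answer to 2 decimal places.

Semiperimeter s = (72 + 48 + 83)/2 = 101.5.
Heron's formula: area = √(101.5·29.5·53.5·18.5) ≈ 1721.5.
Inradius = area/s = 1721.5/101.5 ≈ 16.961.

r ≈ 16.96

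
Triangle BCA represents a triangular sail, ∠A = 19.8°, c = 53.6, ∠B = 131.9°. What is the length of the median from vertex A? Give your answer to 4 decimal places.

67.9008

The third angle is ∠C = 180° − ∠A − ∠B = 28.30°.
Law of sines: b = c·sin B/sin C ≈ 84.151.
Law of sines: a = c·sin A/sin C ≈ 38.297.
Median from A: ½√(2·b² + 2·c² − a²) ≈ 67.901.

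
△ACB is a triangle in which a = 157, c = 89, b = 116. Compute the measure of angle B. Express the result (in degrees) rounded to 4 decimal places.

By the law of cosines, cos B = (a² + c² − b²) / (2·a·c) ≈ 0.68396, so ∠B ≈ 46.85°.

∠B ≈ 46.8460°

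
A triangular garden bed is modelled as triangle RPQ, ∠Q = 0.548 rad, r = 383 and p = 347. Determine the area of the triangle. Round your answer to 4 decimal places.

area ≈ 34619.4570

Area = ½·r·p·sin Q ≈ 34619.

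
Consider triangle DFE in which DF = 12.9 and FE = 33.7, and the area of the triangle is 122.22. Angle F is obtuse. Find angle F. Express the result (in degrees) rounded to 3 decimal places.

∠F ≈ 145.786°

From area = ½·DF·FE·sin F, we get sin F = 2·area/(DF·FE) ≈ 0.56228.
Taking the obtuse solution, ∠F ≈ 145.79°.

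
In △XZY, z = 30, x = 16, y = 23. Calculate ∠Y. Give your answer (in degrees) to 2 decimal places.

By the law of cosines, cos Y = (x² + z² − y²) / (2·x·z) ≈ 0.65313, so ∠Y ≈ 49.22°.

∠Y ≈ 49.22°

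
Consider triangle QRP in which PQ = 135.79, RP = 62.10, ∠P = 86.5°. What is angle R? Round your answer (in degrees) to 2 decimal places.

∠R ≈ 68.35°

By the law of cosines, QR² = RP² + PQ² − 2·RP·PQ·cos P = 21266, so QR ≈ 145.83.
Law of cosines again: cos R = (QR² + RP² − PQ²)/(2·QR·RP) ≈ 0.36900, so ∠R ≈ 68.35°.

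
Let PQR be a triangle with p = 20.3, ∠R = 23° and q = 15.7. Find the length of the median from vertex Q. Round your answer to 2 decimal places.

By the law of cosines, r² = p² + q² − 2·p·q·cos R = 71.832, so r ≈ 8.4754.
Median from Q: ½√(2·r² + 2·p² − q²) ≈ 13.429.

m_Q ≈ 13.43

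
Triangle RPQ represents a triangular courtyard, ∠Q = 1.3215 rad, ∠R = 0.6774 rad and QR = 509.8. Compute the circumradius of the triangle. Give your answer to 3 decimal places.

The third angle is ∠P = π − ∠Q − ∠R = 1.1427 rad.
Law of sines: PQ = QR·sin R/sin P ≈ 351.22.
Law of sines: RP = QR·sin Q/sin P ≈ 543.05.
Circumradius = QR/(2 sin P) ≈ 280.19.

280.185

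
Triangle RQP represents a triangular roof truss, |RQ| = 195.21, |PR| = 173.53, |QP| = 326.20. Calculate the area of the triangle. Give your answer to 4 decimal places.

13990.5584

Semiperimeter s = (326.2 + 173.53 + 195.21)/2 = 347.47.
Heron's formula: area = √(347.47·21.27·173.94·152.26) ≈ 13991.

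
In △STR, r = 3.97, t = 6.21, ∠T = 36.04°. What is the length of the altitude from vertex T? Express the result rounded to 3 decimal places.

3.372

Law of sines: sin R = r·sin T/t ≈ 0.37613.
Since t ≥ r, only the acute value applies: ∠R ≈ 22.09°.
Then ∠S = 180° − ∠T − ∠R ≈ 121.87°.
Law of sines gives s = t·sin S/sin T ≈ 8.9642.
Area = ½·t·r·sin S ≈ 10.469.
The altitude from T has length 2·area/t ≈ 3.3717.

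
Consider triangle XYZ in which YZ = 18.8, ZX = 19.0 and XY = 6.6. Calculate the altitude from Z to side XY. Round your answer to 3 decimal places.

h_Z ≈ 18.601

Semiperimeter s = (18.8 + 19 + 6.6)/2 = 22.2.
Heron's formula: area = √(22.2·3.4·3.2·15.6) ≈ 61.384.
The altitude from Z has length 2·area/XY ≈ 18.601.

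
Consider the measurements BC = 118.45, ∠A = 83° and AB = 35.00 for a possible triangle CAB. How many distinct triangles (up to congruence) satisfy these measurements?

AB·sin A = 35.00·sin(83°) ≈ 34.74.
Since BC ≥ AB, exactly one triangle exists.

1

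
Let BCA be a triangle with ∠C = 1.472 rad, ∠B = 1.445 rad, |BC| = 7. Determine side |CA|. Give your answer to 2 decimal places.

The third angle is ∠A = π − ∠B − ∠C = 0.225 rad.
Law of sines: |CA| = |BC|·sin B/sin A ≈ 31.183.

31.18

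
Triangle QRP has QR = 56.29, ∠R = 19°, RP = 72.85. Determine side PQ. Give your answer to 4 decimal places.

26.8526

By the law of cosines, PQ² = QR² + RP² − 2·QR·RP·cos R = 721.06, so PQ ≈ 26.853.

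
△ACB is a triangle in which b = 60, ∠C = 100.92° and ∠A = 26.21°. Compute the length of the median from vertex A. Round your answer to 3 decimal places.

The third angle is ∠B = 180° − ∠A − ∠C = 52.87°.
Law of sines: a = b·sin A/sin B ≈ 33.238.
Law of sines: c = b·sin C/sin B ≈ 73.894.
Median from A: ½√(2·c² + 2·b² − a²) ≈ 65.223.

65.223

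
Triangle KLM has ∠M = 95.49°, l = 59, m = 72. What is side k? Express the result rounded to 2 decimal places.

Law of sines: sin L = l·sin M/m ≈ 0.81569.
Since m ≥ l, only the acute value applies: ∠L ≈ 54.66°.
Then ∠K = 180° − ∠M − ∠L ≈ 29.85°.
Law of sines gives k = m·sin K/sin M ≈ 36.007.

36.01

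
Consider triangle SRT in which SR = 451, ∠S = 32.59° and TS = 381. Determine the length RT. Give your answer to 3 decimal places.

242.921

By the law of cosines, RT² = TS² + SR² − 2·TS·SR·cos S = 59011, so RT ≈ 242.92.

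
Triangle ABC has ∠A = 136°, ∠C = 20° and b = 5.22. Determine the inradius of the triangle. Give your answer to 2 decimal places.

The third angle is ∠B = 180° − ∠C − ∠A = 24.00°.
Law of sines: a = b·sin A/sin B ≈ 8.9151.
Law of sines: c = b·sin C/sin B ≈ 4.3894.
Area = ½·b·a·sin C ≈ 7.9583.
Semiperimeter s = (8.9151+5.22+4.3894)/2 = 9.2623.
Inradius = area/s = 7.9583/9.2623 ≈ 0.85922.

r ≈ 0.86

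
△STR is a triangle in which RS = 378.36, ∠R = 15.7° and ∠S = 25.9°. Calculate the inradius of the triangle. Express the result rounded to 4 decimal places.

r ≈ 32.6119

The third angle is ∠T = 180° − ∠R − ∠S = 138.40°.
Law of sines: TR = RS·sin S/sin T ≈ 248.93.
Law of sines: ST = RS·sin R/sin T ≈ 154.21.
Area = ½·RS·TR·sin R ≈ 12743.
Semiperimeter s = (248.93+378.36+154.21)/2 = 390.75.
Inradius = area/s = 12743/390.75 ≈ 32.612.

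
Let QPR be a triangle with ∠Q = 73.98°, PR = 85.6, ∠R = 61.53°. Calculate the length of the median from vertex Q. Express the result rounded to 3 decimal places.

The third angle is ∠P = 180° − ∠R − ∠Q = 44.49°.
Law of sines: RQ = PR·sin P/sin Q ≈ 62.411.
Law of sines: QP = PR·sin R/sin Q ≈ 78.288.
Median from Q: ½√(2·RQ² + 2·QP² − PR²) ≈ 56.394.

56.394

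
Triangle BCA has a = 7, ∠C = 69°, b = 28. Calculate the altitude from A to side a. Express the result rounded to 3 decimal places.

26.140

By the law of cosines, c² = a² + b² − 2·a·b·cos C = 692.52, so c ≈ 26.316.
Area = ½·a·b·sin C ≈ 91.491.
The altitude from A has length 2·area/a ≈ 26.14.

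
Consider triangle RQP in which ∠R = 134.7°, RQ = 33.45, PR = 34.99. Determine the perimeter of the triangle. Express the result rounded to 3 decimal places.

perimeter ≈ 131.604

By the law of cosines, QP² = PR² + RQ² − 2·PR·RQ·cos R = 3989.7, so QP ≈ 63.164.
Semiperimeter s = (63.164+34.99+33.45)/2 = 65.802.
Perimeter = 63.164 + 34.99 + 33.45 = 131.6.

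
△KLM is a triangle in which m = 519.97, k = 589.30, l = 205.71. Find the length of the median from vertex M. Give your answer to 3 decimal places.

Median from M: ½√(2·k² + 2·l² − m²) ≈ 356.66.

m_M ≈ 356.656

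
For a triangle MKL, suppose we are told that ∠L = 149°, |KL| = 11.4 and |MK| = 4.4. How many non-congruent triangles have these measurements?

|KL|·sin L = 11.4·sin(149°) ≈ 5.871.
Since ∠L is not acute, a triangle exists only if |MK| > |KL|; here |MK| ≤ |KL|, so there is no triangle.

0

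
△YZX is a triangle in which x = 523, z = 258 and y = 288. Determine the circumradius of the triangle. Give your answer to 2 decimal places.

474.65

By the law of cosines, cos Y = (z² + x² − y²) / (2·z·x) ≈ 0.95287, so ∠Y ≈ 17.66°.
Circumradius = y/(2 sin Y) ≈ 474.65.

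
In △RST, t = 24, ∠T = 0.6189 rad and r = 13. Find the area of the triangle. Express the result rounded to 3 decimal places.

125.846

Law of sines: sin R = r·sin T/t ≈ 0.31424.
Since t ≥ r, only the acute value applies: ∠R ≈ 0.3197 rad.
Then ∠S = π − ∠T − ∠R ≈ 2.2030 rad.
Law of sines gives s = t·sin S/sin T ≈ 33.373.
Area = ½·t·r·sin S ≈ 125.85.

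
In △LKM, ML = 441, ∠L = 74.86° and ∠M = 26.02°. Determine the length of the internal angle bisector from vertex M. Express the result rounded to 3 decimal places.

The third angle is ∠K = 180° − ∠M − ∠L = 79.12°.
Law of sines: KM = ML·sin L/sin K ≈ 433.49.
Law of sines: LK = ML·sin M/sin K ≈ 197.
The bisector from M has length 2·KM·ML·cos(∠M/2)/(KM+ML) ≈ 425.99.

425.987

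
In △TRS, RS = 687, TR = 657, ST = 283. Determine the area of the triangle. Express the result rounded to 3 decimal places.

area ≈ 92432.331

Semiperimeter s = (687 + 283 + 657)/2 = 813.5.
Heron's formula: area = √(813.5·126.5·530.5·156.5) ≈ 92432.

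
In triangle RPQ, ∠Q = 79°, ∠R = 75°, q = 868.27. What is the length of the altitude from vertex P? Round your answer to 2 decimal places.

838.68

The third angle is ∠P = 180° − ∠Q − ∠R = 26.00°.
Law of sines: r = q·sin R/sin Q ≈ 854.38.
Law of sines: p = q·sin P/sin Q ≈ 387.75.
Area = ½·q·r·sin P ≈ 1.626e+05.
The altitude from P has length 2·area/p ≈ 838.68.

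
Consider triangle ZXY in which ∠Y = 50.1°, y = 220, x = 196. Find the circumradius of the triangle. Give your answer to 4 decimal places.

Law of sines: sin X = x·sin Y/y ≈ 0.68347.
Since y ≥ x, only the acute value applies: ∠X ≈ 43.12°.
Then ∠Z = 180° − ∠Y − ∠X ≈ 86.78°.
Law of sines gives z = y·sin Z/sin Y ≈ 286.32.
Circumradius = y/(2 sin Y) ≈ 143.39.

R ≈ 143.3850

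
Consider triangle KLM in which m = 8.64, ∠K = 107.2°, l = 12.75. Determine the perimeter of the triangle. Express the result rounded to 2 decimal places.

38.78

By the law of cosines, k² = l² + m² − 2·l·m·cos K = 302.36, so k ≈ 17.389.
Semiperimeter s = (17.389+12.75+8.64)/2 = 19.389.
Perimeter = 17.389 + 12.75 + 8.64 = 38.779.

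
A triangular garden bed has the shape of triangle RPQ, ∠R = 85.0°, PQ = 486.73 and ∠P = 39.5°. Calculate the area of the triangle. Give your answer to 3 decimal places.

62331.309

The third angle is ∠Q = 180° − ∠R − ∠P = 55.50°.
Law of sines: QR = PQ·sin P/sin R ≈ 310.78.
Law of sines: RP = PQ·sin Q/sin R ≈ 402.66.
Area = ½·PQ·QR·sin Q ≈ 62331.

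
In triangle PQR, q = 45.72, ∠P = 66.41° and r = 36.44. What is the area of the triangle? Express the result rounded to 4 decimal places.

Area = ½·q·r·sin P ≈ 763.41.

area ≈ 763.4052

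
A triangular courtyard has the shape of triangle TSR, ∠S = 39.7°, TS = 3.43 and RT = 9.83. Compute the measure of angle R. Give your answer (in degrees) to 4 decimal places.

12.8786

Law of sines: sin R = TS·sin S/RT ≈ 0.22289.
Since RT ≥ TS, only the acute value applies: ∠R ≈ 12.88°.
Then ∠T = 180° − ∠S − ∠R ≈ 127.42°.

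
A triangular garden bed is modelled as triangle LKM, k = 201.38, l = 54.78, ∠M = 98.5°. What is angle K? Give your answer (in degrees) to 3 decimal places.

By the law of cosines, m² = l² + k² − 2·l·k·cos M = 46816, so m ≈ 216.37.
Law of cosines again: cos K = (m² + l² − k²)/(2·m·l) ≈ 0.39075, so ∠K ≈ 67.00°.

∠K ≈ 66.999°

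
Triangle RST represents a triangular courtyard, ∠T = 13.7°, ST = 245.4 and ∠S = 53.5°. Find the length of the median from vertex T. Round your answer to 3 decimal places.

m_T ≈ 228.061

The third angle is ∠R = 180° − ∠S − ∠T = 112.80°.
Law of sines: TR = ST·sin S/sin R ≈ 213.99.
Law of sines: RS = ST·sin T/sin R ≈ 63.046.
Median from T: ½√(2·ST² + 2·TR² − RS²) ≈ 228.06.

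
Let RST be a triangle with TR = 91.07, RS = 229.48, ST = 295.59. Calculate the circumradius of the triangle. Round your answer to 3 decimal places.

By the law of cosines, cos R = (TR² + RS² − ST²) / (2·TR·RS) ≈ -0.63206, so ∠R ≈ 2.255 rad.
Circumradius = ST/(2 sin R) ≈ 190.72.

190.724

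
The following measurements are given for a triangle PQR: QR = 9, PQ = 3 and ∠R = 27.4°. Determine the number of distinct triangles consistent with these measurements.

0

QR·sin R = 9·sin(27.4°) ≈ 4.142.
Since PQ = 3 < 4.142 = QR sin R, no triangle exists.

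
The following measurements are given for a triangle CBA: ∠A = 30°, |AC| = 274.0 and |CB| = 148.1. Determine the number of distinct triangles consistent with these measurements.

|AC|·sin A = 274.0·sin(30°) ≈ 137.
Since |AC| sin A < |CB| < |AC| (137 < 148.1 < 274.0), two triangles exist.

2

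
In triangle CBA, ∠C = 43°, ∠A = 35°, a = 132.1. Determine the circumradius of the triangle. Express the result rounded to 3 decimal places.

The third angle is ∠B = 180° − ∠A − ∠C = 102.00°.
Law of sines: c = a·sin C/sin A ≈ 157.07.
Law of sines: b = a·sin B/sin A ≈ 225.28.
Circumradius = a/(2 sin A) ≈ 115.15.

115.155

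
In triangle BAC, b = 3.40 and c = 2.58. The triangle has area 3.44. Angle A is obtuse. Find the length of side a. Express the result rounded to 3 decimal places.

From area = ½·c·b·sin A, we get sin A = 2·area/(c·b) ≈ 0.78431.
Taking the obtuse solution, ∠A ≈ 2.240 rad.
Law of cosines then gives a ≈ 5.3944.

5.394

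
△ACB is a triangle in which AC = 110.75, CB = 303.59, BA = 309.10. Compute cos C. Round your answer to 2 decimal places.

By the law of cosines, cos C = (AC² + CB² − BA²) / (2·AC·CB) ≈ 0.13220, so ∠C ≈ 82.40°.

cos C ≈ 0.13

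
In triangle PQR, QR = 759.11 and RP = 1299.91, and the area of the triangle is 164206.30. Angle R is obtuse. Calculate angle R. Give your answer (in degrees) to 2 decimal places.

160.56

From area = ½·QR·RP·sin R, we get sin R = 2·area/(QR·RP) ≈ 0.33281.
Taking the obtuse solution, ∠R ≈ 160.56°.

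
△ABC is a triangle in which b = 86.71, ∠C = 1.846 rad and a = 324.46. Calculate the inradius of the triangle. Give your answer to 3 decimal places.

By the law of cosines, c² = a² + b² − 2·a·b·cos C = 1.2808e+05, so c ≈ 357.89.
Area = ½·a·b·sin C ≈ 13538.
Semiperimeter s = (324.46+86.71+357.89)/2 = 384.53.
Inradius = area/s = 13538/384.53 ≈ 35.206.

35.206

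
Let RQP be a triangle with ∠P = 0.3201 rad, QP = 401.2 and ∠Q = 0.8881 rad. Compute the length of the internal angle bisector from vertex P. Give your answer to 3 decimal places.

359.239

The third angle is ∠R = π − ∠Q − ∠P = 1.9334 rad.
Law of sines: PR = QP·sin Q/sin R ≈ 332.93.
Law of sines: RQ = QP·sin P/sin R ≈ 135.02.
The bisector from P has length 2·QP·PR·cos(∠P/2)/(QP+PR) ≈ 359.24.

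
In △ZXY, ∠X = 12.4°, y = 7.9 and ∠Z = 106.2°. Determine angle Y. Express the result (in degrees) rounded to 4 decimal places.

∠Y ≈ 61.4000°

The third angle is ∠Y = 180° − ∠Z − ∠X = 61.40°.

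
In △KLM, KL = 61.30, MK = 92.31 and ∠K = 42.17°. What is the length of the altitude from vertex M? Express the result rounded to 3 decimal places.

By the law of cosines, LM² = MK² + KL² − 2·MK·KL·cos K = 3891, so LM ≈ 62.378.
Area = ½·MK·KL·sin K ≈ 1899.4.
The altitude from M has length 2·area/KL ≈ 61.971.

61.971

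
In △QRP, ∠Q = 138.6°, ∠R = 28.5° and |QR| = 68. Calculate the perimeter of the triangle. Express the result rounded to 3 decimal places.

414.768

The third angle is ∠P = 180° − ∠Q − ∠R = 12.90°.
Law of sines: |RP| = |QR|·sin Q/sin P ≈ 201.43.
Law of sines: |PQ| = |QR|·sin R/sin P ≈ 145.34.
Semiperimeter s = (201.43+145.34+68)/2 = 207.38.
Perimeter = 201.43 + 145.34 + 68 = 414.77.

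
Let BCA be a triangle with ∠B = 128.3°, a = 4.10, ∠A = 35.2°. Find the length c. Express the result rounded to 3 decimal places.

The third angle is ∠C = 180° − ∠A − ∠B = 16.50°.
Law of sines: c = a·sin C/sin A ≈ 2.0201.

2.020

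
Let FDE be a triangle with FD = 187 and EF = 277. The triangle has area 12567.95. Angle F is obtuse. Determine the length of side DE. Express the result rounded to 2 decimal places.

From area = ½·EF·FD·sin F, we get sin F = 2·area/(EF·FD) ≈ 0.48526.
Taking the obtuse solution, ∠F ≈ 2.635 rad.
Law of cosines then gives DE ≈ 449.76.

449.76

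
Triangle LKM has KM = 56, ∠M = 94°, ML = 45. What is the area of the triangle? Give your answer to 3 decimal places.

1256.931

Area = ½·KM·ML·sin M ≈ 1256.9.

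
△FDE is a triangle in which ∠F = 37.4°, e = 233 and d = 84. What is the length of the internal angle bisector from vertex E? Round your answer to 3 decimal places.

51.834

By the law of cosines, f² = d² + e² − 2·d·e·cos F = 30248, so f ≈ 173.92.
Law of cosines again: cos E = (f² + d² − e²)/(2·f·d) ≈ -0.58129, so ∠E ≈ 125.54°.
The bisector from E has length 2·f·d·cos(∠E/2)/(f+d) ≈ 51.834.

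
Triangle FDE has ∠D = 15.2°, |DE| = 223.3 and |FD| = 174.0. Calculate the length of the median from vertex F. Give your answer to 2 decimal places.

72.43

By the law of cosines, |EF|² = |FD|² + |DE|² − 2·|FD|·|DE|·cos D = 5149, so |EF| ≈ 71.757.
Median from F: ½√(2·|EF|² + 2·|FD|² − |DE|²) ≈ 72.435.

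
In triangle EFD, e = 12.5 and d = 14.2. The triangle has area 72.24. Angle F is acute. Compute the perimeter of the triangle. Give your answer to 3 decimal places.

perimeter ≈ 39.015

From area = ½·d·e·sin F, we get sin F = 2·area/(d·e) ≈ 0.81397.
Taking the acute solution, ∠F ≈ 54.49°.
Law of cosines then gives f ≈ 12.315.
Perimeter = 12.5 + 12.315 + 14.2 = 39.015.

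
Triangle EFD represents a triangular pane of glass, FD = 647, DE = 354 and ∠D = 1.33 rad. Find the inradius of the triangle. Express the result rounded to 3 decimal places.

By the law of cosines, EF² = FD² + DE² − 2·FD·DE·cos D = 4.3468e+05, so EF ≈ 659.31.
Area = ½·FD·DE·sin D ≈ 1.1121e+05.
Semiperimeter s = (647+354+659.31)/2 = 830.15.
Inradius = area/s = 1.1121e+05/830.15 ≈ 133.97.

r ≈ 133.969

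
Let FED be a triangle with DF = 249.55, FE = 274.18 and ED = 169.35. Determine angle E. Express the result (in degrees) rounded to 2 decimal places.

63.40

By the law of cosines, cos E = (FE² + ED² − DF²) / (2·FE·ED) ≈ 0.44774, so ∠E ≈ 63.40°.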